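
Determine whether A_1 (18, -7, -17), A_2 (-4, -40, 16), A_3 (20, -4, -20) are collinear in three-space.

A_1A_2 = (-22, -33, 33), A_1A_3 = (2, 3, -3).
Each component of A_1A_3 is -1/11 times the corresponding component of A_1A_2, so A_1A_3 = -1/11·A_1A_2 and the points are collinear.

Yes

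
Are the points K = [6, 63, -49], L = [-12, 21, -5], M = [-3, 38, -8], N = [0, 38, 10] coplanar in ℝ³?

No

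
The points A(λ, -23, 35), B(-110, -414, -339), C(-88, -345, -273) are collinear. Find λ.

Direction BC = (22, 69, 66). From the y-coordinate of A, the parameter along the line is τ = (-23 − (-414))/69 = 17/3.
Then λ = (-110) + 17/3·(22) = 44/3.

44/3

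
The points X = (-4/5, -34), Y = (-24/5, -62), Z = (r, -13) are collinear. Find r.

11/5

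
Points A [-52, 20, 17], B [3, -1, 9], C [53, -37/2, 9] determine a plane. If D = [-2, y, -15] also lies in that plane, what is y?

-9/2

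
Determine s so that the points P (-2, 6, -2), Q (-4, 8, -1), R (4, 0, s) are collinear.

-5

Direction PQ = (-2, 2, 1). From the x-coordinate of R, the parameter along the line is τ = (4 − (-2))/(-2) = -3.
Then s = (-2) + (-3)·(1) = -5.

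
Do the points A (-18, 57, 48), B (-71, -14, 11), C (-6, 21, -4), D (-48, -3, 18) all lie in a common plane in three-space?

No

With A as base: AB = (-53, -71, -37), AC = (12, -36, -52), AD = (-30, -60, -30).
AC × AD = (-2040, 1920, -1800).
AB · (AC × AD) = 38400.
Since 38400 ≠ 0, the four points are not coplanar.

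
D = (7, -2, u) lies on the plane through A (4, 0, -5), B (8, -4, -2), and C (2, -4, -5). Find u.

A normal to the plane is n = AB × AC = (12, -6, -24).
D lies in the plane iff n · AD = 0.
This gives (-24)u + (-72) = 0, so u = -3.

-3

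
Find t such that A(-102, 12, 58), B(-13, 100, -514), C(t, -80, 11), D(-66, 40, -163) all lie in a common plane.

Normal to plane ABD: n = (-3432, -923, -676); plane equation n·P = 299780.
Requiring n·C = 299780: (-3432)t + (66404) = 299780.
So t = -68.

-68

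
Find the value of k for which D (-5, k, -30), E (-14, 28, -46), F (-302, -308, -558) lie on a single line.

Direction EF = (-288, -336, -512). From the x-coordinate of D, the parameter along the line is τ = (-5 − (-14))/(-288) = -1/32.
Then k = 28 + (-1/32)·(-336) = 77/2.

77/2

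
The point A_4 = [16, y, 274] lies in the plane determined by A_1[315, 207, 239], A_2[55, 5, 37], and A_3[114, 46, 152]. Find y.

The plane through A_1, A_2, A_3 has equation −14948x + 17982y + 1258z = -685684.
Substituting A_4: (17982)y + (105524) = -685684, so y = -44.

-44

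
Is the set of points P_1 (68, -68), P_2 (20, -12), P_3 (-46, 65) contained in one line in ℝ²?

Yes

P_1P_2 = (-48, 56), P_1P_3 = (-114, 133).
Checking proportionality: P_1P_3 = 19/8·P_1P_2, so the vectors are parallel and the points are collinear.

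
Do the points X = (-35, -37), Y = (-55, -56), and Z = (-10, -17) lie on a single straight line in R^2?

No

XY = (-20, -19), XZ = (25, 20).
det[XY; XZ] = (-20)(20) − (-19)(25) = 75.
The determinant is nonzero, so they are not collinear.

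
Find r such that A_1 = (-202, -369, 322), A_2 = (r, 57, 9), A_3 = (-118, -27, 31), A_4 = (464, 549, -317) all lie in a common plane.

56

The points are coplanar iff A_1A_2 · (A_1A_3 × A_1A_4) = 0.
Expanding, this is linear in r: (48600)r + (-2721600) = 0.
So r = 56.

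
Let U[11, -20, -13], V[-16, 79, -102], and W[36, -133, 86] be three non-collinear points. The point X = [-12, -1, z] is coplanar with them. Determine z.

Coplanarity requires UV · (UW × UX) = 0.
UV = (-27, 99, -89), UW = (25, -113, 99); the triple product is linear in z with coefficient 576 and constant term 21888.
Setting it to zero: z = -38.

-38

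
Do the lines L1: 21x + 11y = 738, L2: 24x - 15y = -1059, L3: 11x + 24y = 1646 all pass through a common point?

Intersecting L1 and L2: solving the 2×2 system gives (x, y) = (-1, 69).
Substitute into L3: (11)(-1) + (24)(69) = 1645.
But L3 requires 1646 ≠ 1645, so the three lines have no common point.

No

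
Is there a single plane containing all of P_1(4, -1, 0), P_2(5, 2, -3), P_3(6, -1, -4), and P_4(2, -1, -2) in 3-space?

No

The four points are coplanar iff the 3×3 determinant with rows P_1P_2, P_1P_3, P_1P_4 is zero.
Rows: (1, 3, -3), (2, 0, -4), (-2, 0, -2).
Expanding along the first row: (1)(0) − (3)(-12) + (-3)(0) = 36.
Nonzero ⇒ not coplanar.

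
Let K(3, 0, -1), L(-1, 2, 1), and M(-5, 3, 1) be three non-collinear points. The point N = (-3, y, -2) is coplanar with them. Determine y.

The plane through K, L, M has equation −2x − 8y + 4z = -10.
Substituting N: (-8)y + (-2) = -10, so y = 1.

1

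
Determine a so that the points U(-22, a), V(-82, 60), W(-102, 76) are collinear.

12

Collinearity: (U − V) must be parallel to (W − V) = (-20, 16).
Cross-multiplying the components: (a − 60)·(-20) = (60)·(16).
Solving gives a = 12.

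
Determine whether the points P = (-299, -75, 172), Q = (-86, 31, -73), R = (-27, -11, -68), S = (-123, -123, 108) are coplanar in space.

Yes

The four points are coplanar iff the 3×3 determinant with rows PQ, PR, PS is zero.
Rows: (213, 106, -245), (272, 64, -240), (176, -48, -64).
Expanding along the first row: (213)(-15616) − (106)(24832) + (-245)(-24320) = 0.
Zero determinant ⇒ coplanar.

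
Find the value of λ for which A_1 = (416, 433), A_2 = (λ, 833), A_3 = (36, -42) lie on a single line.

736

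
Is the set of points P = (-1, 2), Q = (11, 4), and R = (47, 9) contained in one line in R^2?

No

PQ = (12, 2), PR = (48, 7).
If collinear, PR would be a scalar multiple of PQ. But (12)·(7) ≠ (2)·(48) (difference -12), so they are not parallel; the points are not collinear.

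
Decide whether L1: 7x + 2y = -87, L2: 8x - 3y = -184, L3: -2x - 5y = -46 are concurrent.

Yes

Lines aᵢx + bᵢy = cᵢ with pairwise distinct directions are concurrent exactly when det[aᵢ bᵢ cᵢ] = 0.
Here the determinant is 0.
It vanishes, so the lines are concurrent at (-17, 16).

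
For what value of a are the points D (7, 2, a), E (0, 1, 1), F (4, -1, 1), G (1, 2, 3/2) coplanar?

5/2

The points are coplanar iff DE · (DF × DG) = 0.
Expanding, this is linear in a: (-6)a + (15) = 0.
So a = 5/2.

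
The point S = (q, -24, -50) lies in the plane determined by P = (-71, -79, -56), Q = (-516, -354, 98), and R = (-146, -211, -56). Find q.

-51

The plane through P, Q, R has equation 20328x − 11550y + 38115z = -2665278.
Substituting S: (20328)q + (-1628550) = -2665278, so q = -51.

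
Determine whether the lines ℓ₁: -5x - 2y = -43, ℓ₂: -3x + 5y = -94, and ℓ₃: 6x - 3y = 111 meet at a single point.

Lines aᵢx + bᵢy = cᵢ with pairwise distinct directions are concurrent exactly when det[aᵢ bᵢ cᵢ] = 0.
Here the determinant is 0.
It vanishes, so the lines are concurrent at (13, -11).

Yes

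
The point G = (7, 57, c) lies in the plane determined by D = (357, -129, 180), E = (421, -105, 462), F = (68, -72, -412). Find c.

-55

A normal to the plane is n = DE × DF = (-30282, -43610, 10584).
G lies in the plane iff n · DG = 0.
This gives (10584)c + (582120) = 0, so c = -55.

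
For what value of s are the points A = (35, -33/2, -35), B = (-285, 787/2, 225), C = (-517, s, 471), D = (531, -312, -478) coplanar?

202

Normal to plane ABD: n = (-104800, -12800, -108800); plane equation n·P = 351200.
Requiring n·C = 351200: (-12800)s + (2936800) = 351200.
So s = 202.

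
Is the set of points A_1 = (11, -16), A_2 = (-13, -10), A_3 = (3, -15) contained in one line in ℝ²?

A_1A_2 = (-24, 6), A_1A_3 = (-8, 1).
det[A_1A_2; A_1A_3] = (-24)(1) − (6)(-8) = 24.
The determinant is nonzero, so they are not collinear.

No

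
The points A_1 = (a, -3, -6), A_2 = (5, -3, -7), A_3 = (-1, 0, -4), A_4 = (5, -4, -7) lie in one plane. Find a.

3

The points are coplanar iff A_1A_2 · (A_1A_3 × A_1A_4) = 0.
Expanding, this is linear in a: (-3)a + (9) = 0.
So a = 3.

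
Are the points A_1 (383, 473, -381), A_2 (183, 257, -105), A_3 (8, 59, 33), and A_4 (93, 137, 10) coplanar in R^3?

With A_1 as base: A_1A_2 = (-200, -216, 276), A_1A_3 = (-375, -414, 414), A_1A_4 = (-290, -336, 391).
A_1A_3 × A_1A_4 = (-22770, 26565, 5940).
A_1A_2 · (A_1A_3 × A_1A_4) = 455400.
Since 455400 ≠ 0, the four points are not coplanar.

No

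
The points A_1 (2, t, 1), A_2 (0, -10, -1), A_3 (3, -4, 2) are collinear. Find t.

-6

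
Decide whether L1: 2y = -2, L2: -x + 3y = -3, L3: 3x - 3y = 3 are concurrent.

Yes

Intersecting L1 and L2: solving the 2×2 system gives (x, y) = (0, -1).
Substitute into L3: (3)(0) + (-3)(-1) = 3.
This equals 3, so (0, -1) lies on all three lines and they are concurrent.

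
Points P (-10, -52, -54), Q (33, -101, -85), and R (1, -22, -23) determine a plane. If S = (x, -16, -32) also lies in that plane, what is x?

The plane through P, Q, R has equation −589x − 1674y + 1829z = -5828.
Substituting S: (-589)x + (-31744) = -5828, so x = -44.

-44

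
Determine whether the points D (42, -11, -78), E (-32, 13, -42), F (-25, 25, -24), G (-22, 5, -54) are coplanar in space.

Yes

A normal to the plane through D, E, F is n = DE × DF = (0, 1584, -1056).
The plane has equation n·P = 64944. For G: n·G = 64944.
Equal, so G lies in the plane and all four are coplanar.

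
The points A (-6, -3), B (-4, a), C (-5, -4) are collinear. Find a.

The three points are collinear iff det[AB; AC] = 0.
This determinant is linear in a: (-1)a + (-5) = 0, so a = -5.

-5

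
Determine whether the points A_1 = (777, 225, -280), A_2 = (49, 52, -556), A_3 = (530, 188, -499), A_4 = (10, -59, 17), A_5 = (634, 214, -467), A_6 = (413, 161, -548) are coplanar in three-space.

Yes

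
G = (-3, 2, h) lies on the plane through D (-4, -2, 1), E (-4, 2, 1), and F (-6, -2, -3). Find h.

3

A normal to the plane is n = DE × DF = (-16, 0, 8).
G lies in the plane iff n · DG = 0.
This gives (8)h + (-24) = 0, so h = 3.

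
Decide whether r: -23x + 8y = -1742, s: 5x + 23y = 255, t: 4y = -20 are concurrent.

Yes

The three lines meet at one point iff the augmented coefficient matrix [aᵢ bᵢ cᵢ] has rank < 3, i.e. its determinant vanishes.
Here the determinant is 0.
It vanishes, so the lines are concurrent at (74, -5).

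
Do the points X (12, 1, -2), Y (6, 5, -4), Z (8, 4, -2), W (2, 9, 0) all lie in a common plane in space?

Yes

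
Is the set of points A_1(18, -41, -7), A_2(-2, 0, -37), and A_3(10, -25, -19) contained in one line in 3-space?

A_1A_2 = (-20, 41, -30), A_1A_3 = (-8, 16, -12).
A_1A_2 × A_1A_3 = (-12, 0, 8).
The cross product is nonzero, so the points do not lie on one line.

No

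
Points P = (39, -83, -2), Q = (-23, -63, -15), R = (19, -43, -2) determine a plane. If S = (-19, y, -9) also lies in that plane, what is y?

-23

Coplanarity requires PQ · (PR × PS) = 0.
PQ = (-62, 20, -13), PR = (-20, 40, 0); the triple product is linear in y with coefficient 260 and constant term 5980.
Setting it to zero: y = -23.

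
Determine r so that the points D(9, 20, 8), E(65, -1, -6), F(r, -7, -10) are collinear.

81

Direction DE = (56, -21, -14). From the y-coordinate of F, the parameter along the line is τ = (-7 − 20)/(-21) = 9/7.
Then r = 9 + 9/7·(56) = 81.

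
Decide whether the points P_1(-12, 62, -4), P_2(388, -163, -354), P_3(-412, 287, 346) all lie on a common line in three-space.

P_1P_2 = (400, -225, -350), P_1P_3 = (-400, 225, 350).
P_1P_2 × P_1P_3 = (0, 0, 0).
The cross product vanishes, so the three points are collinear.

Yes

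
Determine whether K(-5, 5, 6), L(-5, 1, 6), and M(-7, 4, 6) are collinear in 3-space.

No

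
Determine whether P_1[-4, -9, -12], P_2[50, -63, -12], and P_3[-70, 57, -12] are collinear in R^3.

P_1P_2 = (54, -54, 0), P_1P_3 = (-66, 66, 0).
P_1P_2 × P_1P_3 = (0, 0, 0).
The cross product vanishes, so the three points are collinear.

Yes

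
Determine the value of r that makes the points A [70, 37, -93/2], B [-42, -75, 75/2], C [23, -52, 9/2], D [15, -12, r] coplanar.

-15/2

Normal to plane ABC: n = (1764, 1764, 4704); plane equation n·P = -29988.
Requiring n·D = -29988: (4704)r + (5292) = -29988.
So r = -15/2.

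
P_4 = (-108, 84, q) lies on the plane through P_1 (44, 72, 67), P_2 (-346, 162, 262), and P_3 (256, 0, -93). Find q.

The plane through P_1, P_2, P_3 has equation −360x − 21060y + 9000z = -929160.
Substituting P_4: (9000)q + (-1730160) = -929160, so q = 89.

89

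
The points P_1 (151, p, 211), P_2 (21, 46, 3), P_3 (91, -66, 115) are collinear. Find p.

-162

Collinearity requires P_1P_2 × P_1P_3 = 0; each component is linear in p.
The x-component gives (-112)p + (-18144) = 0, so p = -162.
The remaining components then also vanish.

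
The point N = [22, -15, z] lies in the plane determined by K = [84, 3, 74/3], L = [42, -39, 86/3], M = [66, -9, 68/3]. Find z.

10/3

A normal to the plane is n = KL × KM = (132, -156, -252).
N lies in the plane iff n · KN = 0.
This gives (-252)z + (840) = 0, so z = 10/3.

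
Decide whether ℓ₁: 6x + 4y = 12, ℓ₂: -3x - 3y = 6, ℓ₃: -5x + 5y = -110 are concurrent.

Lines aᵢx + bᵢy = cᵢ with pairwise distinct directions are concurrent exactly when det[aᵢ bᵢ cᵢ] = 0.
Here the determinant is 0.
It vanishes, so the lines are concurrent at (10, -12).

Yes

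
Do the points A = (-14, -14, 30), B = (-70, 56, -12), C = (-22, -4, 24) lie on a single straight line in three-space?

Yes

AB = (-56, 70, -42), AC = (-8, 10, -6).
Each component of AC is 1/7 times the corresponding component of AB, so AC = 1/7·AB and the points are collinear.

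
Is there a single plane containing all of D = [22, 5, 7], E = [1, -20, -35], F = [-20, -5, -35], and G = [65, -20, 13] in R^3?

With D as base: DE = (-21, -25, -42), DF = (-42, -10, -42), DG = (43, -25, 6).
DF × DG = (-1110, -1554, 1480).
DE · (DF × DG) = 0.
The scalar triple product vanishes, so the four points are coplanar.

Yes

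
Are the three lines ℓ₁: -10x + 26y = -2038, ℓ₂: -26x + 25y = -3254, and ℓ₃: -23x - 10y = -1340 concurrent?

Intersecting ℓ₁ and ℓ₂: solving the 2×2 system gives (x, y) = (79, -48).
Substitute into ℓ₃: (-23)(79) + (-10)(-48) = -1337.
But ℓ₃ requires -1340 ≠ -1337, so the three lines have no common point.

No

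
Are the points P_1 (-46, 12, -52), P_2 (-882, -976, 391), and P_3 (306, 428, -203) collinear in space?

No

P_1P_2 = (-836, -988, 443), P_1P_3 = (352, 416, -151).
Comparing components 2 and 3: (-988)(-151) − (443)(416) = -35100 ≠ 0, so P_1P_2 and P_1P_3 are not parallel and the points are not collinear.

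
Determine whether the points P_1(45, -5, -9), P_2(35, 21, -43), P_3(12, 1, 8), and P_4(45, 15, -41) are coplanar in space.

The four points are coplanar iff the 3×3 determinant with rows P_1P_2, P_1P_3, P_1P_4 is zero.
Rows: (-10, 26, -34), (-33, 6, 17), (0, 20, -32).
Expanding along the first row: (-10)(-532) − (26)(1056) + (-34)(-660) = 304.
Nonzero ⇒ not coplanar.

No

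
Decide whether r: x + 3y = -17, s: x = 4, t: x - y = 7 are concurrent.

No

Intersecting r and s: solving the 2×2 system gives (x, y) = (4, -7).
Substitute into t: (1)(4) + (-1)(-7) = 11.
But t requires 7 ≠ 11, so the three lines have no common point.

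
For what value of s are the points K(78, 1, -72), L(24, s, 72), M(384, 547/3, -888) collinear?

-31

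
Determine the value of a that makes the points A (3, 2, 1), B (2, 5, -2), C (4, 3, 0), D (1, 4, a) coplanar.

Coplanarity ⇔ det[AB; AC; AD] = 0.
Expanding, this is linear in a: (-4)a + (-4) = 0.
So a = -1.

-1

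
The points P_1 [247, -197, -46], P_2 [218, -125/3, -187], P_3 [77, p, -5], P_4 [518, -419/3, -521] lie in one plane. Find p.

-50/3

Normal to plane P_1P_2P_4: n = (-197098/3, -51986, -43758); plane equation n·P = -11920876/3.
Requiring n·P_3 = -11920876/3: (-51986)p + (-14520176/3) = -11920876/3.
So p = -50/3.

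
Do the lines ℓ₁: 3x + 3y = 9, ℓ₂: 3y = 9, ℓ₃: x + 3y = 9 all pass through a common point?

Intersecting ℓ₁ and ℓ₂: solving the 2×2 system gives (x, y) = (0, 3).
Substitute into ℓ₃: (1)(0) + (3)(3) = 9.
This equals 9, so (0, 3) lies on all three lines and they are concurrent.

Yes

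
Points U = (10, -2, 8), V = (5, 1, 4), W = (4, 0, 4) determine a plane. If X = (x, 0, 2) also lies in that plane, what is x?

0

A normal to the plane is n = UV × UW = (-4, 4, 8).
X lies in the plane iff n · UX = 0.
This gives (-4)x + (0) = 0, so x = 0.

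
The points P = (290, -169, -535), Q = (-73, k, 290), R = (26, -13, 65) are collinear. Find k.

91/2

Collinearity requires PQ × PR = 0; each component is linear in k.
The x-component gives (600)k + (-27300) = 0, so k = 91/2.
The remaining components then also vanish.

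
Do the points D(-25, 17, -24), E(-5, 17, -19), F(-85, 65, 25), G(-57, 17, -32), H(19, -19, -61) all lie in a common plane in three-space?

Yes

The plane through D, E, F has normal n = DE × DF = (-240, -1280, 960) and equation n·P = -38800.
Checking the remaining points: n·G = -38800, n·H = -38800.
All equal -38800, so all 5 points lie in one plane.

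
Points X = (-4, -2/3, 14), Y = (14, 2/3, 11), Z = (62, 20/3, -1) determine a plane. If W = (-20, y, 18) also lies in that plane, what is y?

-8/3

The plane through X, Y, Z has equation 2x + 72y + 44z = 560.
Substituting W: (72)y + (752) = 560, so y = -8/3.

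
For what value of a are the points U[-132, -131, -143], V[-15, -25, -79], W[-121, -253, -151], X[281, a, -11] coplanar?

-641

The points are coplanar iff UV · (UW × UX) = 0.
Expanding, this is linear in a: (1640)a + (1051240) = 0.
So a = -641.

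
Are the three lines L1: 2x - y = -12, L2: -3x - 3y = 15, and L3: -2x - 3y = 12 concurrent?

No

Lines aᵢx + bᵢy = cᵢ with pairwise distinct directions are concurrent exactly when det[aᵢ bᵢ cᵢ] = 0.
Here the determinant is -24.
Nonzero, so no common point exists.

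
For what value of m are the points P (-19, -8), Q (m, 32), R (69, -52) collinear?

The three points are collinear iff det[PQ; PR] = 0.
This determinant is linear in m: (-44)m + (-4356) = 0, so m = -99.

-99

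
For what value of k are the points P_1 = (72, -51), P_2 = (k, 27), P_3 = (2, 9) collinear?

Collinearity: (P_2 − P_1) must be parallel to (P_3 − P_1) = (-70, 60).
Cross-multiplying the components: (k − 72)·(60) = (78)·(-70).
Solving gives k = -19.

-19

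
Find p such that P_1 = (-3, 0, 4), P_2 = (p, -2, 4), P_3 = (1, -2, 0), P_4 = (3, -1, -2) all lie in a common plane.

The points are coplanar iff P_1P_2 · (P_1P_3 × P_1P_4) = 0.
Expanding, this is linear in p: (8)p + (24) = 0.
So p = -3.

-3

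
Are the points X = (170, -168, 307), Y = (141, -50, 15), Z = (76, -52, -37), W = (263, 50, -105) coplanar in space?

Yes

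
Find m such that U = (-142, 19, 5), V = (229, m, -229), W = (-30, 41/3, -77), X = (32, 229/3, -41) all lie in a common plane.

95/3

The points are coplanar iff UV · (UW × UX) = 0.
Expanding, this is linear in m: (-9116)m + (866020/3) = 0.
So m = 95/3.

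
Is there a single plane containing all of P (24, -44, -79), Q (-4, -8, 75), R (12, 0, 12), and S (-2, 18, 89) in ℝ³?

With P as base: PQ = (-28, 36, 154), PR = (-12, 44, 91), PS = (-26, 62, 168).
PR × PS = (1750, -350, 400).
PQ · (PR × PS) = 0.
The scalar triple product vanishes, so the four points are coplanar.

Yes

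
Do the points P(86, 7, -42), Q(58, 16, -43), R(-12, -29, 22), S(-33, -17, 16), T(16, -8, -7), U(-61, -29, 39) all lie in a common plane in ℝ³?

No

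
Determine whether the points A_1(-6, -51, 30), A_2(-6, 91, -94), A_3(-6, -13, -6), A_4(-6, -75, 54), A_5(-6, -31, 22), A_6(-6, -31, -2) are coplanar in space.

The plane through A_1, A_2, A_3 has normal n = A_1A_2 × A_1A_3 = (-400, 0, 0) and equation n·P = 2400.
Checking the remaining points: n·A_4 = 2400, n·A_5 = 2400, n·A_6 = 2400.
All equal 2400, so all 6 points lie in one plane.

Yes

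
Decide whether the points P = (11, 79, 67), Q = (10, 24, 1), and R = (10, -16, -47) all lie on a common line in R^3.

No

PQ = (-1, -55, -66), PR = (-1, -95, -114).
Comparing components 3 and 1: (-66)(-1) − (-1)(-114) = -48 ≠ 0, so PQ and PR are not parallel and the points are not collinear.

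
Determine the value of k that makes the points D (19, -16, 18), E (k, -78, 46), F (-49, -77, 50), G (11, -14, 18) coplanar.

-6

Normal to plane DFG: n = (-64, -256, -624); plane equation n·P = -8352.
Requiring n·E = -8352: (-64)k + (-8736) = -8352.
So k = -6.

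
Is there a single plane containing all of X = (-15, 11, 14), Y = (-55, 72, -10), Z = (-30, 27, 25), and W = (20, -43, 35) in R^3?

With X as base: XY = (-40, 61, -24), XZ = (-15, 16, 11), XW = (35, -54, 21).
XZ × XW = (930, 700, 250).
XY · (XZ × XW) = -500.
Since -500 ≠ 0, the four points are not coplanar.

No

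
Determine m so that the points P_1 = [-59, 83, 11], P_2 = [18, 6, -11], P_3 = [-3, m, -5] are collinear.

Direction P_1P_2 = (77, -77, -22). From the x-coordinate of P_3, the parameter along the line is τ = (-3 − (-59))/77 = 8/11.
Then m = 83 + 8/11·(-77) = 27.

27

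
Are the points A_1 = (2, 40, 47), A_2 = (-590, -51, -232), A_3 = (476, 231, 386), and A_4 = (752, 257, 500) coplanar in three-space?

The four points are coplanar iff the 3×3 determinant with rows A_1A_2, A_1A_3, A_1A_4 is zero.
Rows: (-592, -91, -279), (474, 191, 339), (750, 217, 453).
Expanding along the first row: (-592)(12960) − (-91)(-39528) + (-279)(-40392) = 0.
Zero determinant ⇒ coplanar.

Yes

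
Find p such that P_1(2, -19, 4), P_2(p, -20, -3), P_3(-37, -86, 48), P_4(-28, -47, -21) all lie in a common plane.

Coplanarity ⇔ det[P_1P_2; P_1P_3; P_1P_4] = 0.
Expanding, this is linear in p: (2907)p + (2907) = 0.
So p = -1.

-1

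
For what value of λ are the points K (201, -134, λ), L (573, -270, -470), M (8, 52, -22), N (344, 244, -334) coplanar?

-166

Coplanarity ⇔ det[KL; KM; KN] = 0.
Expanding, this is linear in λ: (216672)λ + (35967552) = 0.
So λ = -166.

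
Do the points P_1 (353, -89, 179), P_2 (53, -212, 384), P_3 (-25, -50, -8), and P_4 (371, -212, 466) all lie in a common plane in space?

Yes

A normal to the plane through P_1, P_2, P_3 is n = P_1P_2 × P_1P_3 = (15006, -133590, -58194).
The plane has equation n·P = 6769902. For P_4: n·P_4 = 6769902.
Equal, so P_4 lies in the plane and all four are coplanar.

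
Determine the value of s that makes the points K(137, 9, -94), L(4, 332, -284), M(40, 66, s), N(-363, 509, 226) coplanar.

26

The points are coplanar iff KL · (KM × KN) = 0.
Expanding, this is linear in s: (-95000)s + (2470000) = 0.
So s = 26.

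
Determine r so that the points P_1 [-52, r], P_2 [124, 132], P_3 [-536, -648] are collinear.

-76

Collinearity: (P_1 − P_2) must be parallel to (P_3 − P_2) = (-660, -780).
Cross-multiplying the components: (r − 132)·(-660) = (-176)·(-780).
Solving gives r = -76.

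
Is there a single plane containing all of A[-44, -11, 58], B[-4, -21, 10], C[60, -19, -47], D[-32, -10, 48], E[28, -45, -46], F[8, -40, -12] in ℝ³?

The plane through A, B, C has normal n = AB × AC = (666, -792, 720) and equation n·P = 21168.
Checking the remaining points: n·D = 21168, n·E = 21168, n·F = 28368.
Since n·F = 28368 ≠ 21168, F is off the plane and the points are not all coplanar.

No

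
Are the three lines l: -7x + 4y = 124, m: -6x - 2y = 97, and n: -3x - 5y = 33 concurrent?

Lines aᵢx + bᵢy = cᵢ with pairwise distinct directions are concurrent exactly when det[aᵢ bᵢ cᵢ] = 0.
Here the determinant is -329.
Nonzero, so no common point exists.

No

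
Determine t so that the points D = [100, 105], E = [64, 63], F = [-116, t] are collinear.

The three points are collinear iff det[DE; DF] = 0.
This determinant is linear in t: (-36)t + (-5292) = 0, so t = -147.

-147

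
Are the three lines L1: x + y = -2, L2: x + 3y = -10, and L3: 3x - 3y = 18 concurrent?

Yes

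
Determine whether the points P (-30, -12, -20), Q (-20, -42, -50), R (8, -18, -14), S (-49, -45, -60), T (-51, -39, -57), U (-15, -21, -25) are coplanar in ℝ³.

The plane through P, Q, R has normal n = PQ × PR = (-360, -1200, 1080) and equation n·X = 3600.
Checking the remaining points: n·S = 6840, n·T = 3600, n·U = 3600.
Since n·S = 6840 ≠ 3600, S is off the plane and the points are not all coplanar.

No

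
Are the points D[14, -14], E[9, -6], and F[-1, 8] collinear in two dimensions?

No

DE = (-5, 8), DF = (-15, 22).
Twice the signed area of △DEF is (-5)(22) − (8)(-15) = 10.
The area is nonzero, so the three points are not collinear.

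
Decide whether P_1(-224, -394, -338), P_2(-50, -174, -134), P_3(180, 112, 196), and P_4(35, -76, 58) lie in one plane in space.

With P_1 as base: P_1P_2 = (174, 220, 204), P_1P_3 = (404, 506, 534), P_1P_4 = (259, 318, 396).
P_1P_3 × P_1P_4 = (30564, -21678, -2582).
P_1P_2 · (P_1P_3 × P_1P_4) = 22248.
Since 22248 ≠ 0, the four points are not coplanar.

No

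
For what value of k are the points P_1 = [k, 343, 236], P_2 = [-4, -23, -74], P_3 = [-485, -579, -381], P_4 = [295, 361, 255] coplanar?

Coplanarity ⇔ det[P_1P_2; P_1P_3; P_1P_4] = 0.
Expanding, this is linear in k: (65036)k + (-18340152) = 0.
So k = 282.

282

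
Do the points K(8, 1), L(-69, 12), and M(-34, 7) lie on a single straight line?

KL = (-77, 11), KM = (-42, 6).
Twice the signed area of △KLM is (-77)(6) − (11)(-42) = 0.
The triangle is degenerate (zero area), so the points are collinear.

Yes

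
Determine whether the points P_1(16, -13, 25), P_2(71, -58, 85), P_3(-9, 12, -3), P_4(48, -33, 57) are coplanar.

No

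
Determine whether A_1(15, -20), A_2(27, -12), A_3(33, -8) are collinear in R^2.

A_1A_2 = (12, 8), A_1A_3 = (18, 12).
Checking proportionality: A_1A_3 = 3/2·A_1A_2, so the vectors are parallel and the points are collinear.

Yes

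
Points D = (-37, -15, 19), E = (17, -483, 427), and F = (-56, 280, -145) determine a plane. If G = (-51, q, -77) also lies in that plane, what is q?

44

The plane through D, E, F has equation −43608x + 1104y + 7038z = 1730658.
Substituting G: (1104)q + (1682082) = 1730658, so q = 44.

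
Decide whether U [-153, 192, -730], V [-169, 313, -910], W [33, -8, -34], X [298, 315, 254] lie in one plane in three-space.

With U as base: UV = (-16, 121, -180), UW = (186, -200, 696), UX = (451, 123, 984).
UW × UX = (-282408, 130872, 113078).
UV · (UW × UX) = 0.
The scalar triple product vanishes, so the four points are coplanar.

Yes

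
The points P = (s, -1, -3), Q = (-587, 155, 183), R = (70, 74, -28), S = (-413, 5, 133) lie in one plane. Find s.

4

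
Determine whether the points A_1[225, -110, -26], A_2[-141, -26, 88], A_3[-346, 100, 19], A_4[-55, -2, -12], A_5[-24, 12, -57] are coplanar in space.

No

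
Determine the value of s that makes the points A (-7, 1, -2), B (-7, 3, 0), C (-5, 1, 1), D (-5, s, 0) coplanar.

Normal to plane ABC: n = (6, 4, -4); plane equation n·P = -30.
Requiring n·D = -30: (4)s + (-30) = -30.
So s = 0.

0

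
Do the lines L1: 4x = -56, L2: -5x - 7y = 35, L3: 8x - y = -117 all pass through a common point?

Yes

Intersecting L1 and L2: solving the 2×2 system gives (x, y) = (-14, 5).
Substitute into L3: (8)(-14) + (-1)(5) = -117.
This equals -117, so (-14, 5) lies on all three lines and they are concurrent.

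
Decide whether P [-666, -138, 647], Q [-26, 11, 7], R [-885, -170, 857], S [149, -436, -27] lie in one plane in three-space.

No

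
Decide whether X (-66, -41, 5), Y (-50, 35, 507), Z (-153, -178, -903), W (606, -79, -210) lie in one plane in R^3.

Yes

With X as base: XY = (16, 76, 502), XZ = (-87, -137, -908), XW = (672, -38, -215).
XZ × XW = (-5049, -628881, 95370).
XY · (XZ × XW) = 0.
The scalar triple product vanishes, so the four points are coplanar.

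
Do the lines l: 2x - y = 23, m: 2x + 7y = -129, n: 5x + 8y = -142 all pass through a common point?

Intersecting l and m: solving the 2×2 system gives (x, y) = (2, -19).
Substitute into n: (5)(2) + (8)(-19) = -142.
This equals -142, so (2, -19) lies on all three lines and they are concurrent.

Yes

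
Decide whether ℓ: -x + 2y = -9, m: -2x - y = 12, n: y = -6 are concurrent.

Lines aᵢx + bᵢy = cᵢ with pairwise distinct directions are concurrent exactly when det[aᵢ bᵢ cᵢ] = 0.
Here the determinant is 0.
It vanishes, so the lines are concurrent at (-3, -6).

Yes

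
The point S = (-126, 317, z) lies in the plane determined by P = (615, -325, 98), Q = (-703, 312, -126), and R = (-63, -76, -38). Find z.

47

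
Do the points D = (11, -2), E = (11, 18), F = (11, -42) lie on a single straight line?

Yes

DE = (0, 20), DF = (0, -40).
Checking proportionality: DF = -2·DE, so the vectors are parallel and the points are collinear.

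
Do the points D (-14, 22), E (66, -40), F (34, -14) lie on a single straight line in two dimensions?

No

DE = (80, -62), DF = (48, -36).
Twice the signed area of △DEF is (80)(-36) − (-62)(48) = 96.
The area is nonzero, so the three points are not collinear.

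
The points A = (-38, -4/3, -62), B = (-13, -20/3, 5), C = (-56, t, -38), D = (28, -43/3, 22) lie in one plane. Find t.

5/3

The points are coplanar iff AB · (AC × AD) = 0.
Expanding, this is linear in t: (-2322)t + (3870) = 0.
So t = 5/3.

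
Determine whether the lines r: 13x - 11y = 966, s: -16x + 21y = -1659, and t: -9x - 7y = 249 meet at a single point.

No

Intersecting r and s: solving the 2×2 system gives (x, y) = (21, -63).
Substitute into t: (-9)(21) + (-7)(-63) = 252.
But t requires 249 ≠ 252, so the three lines have no common point.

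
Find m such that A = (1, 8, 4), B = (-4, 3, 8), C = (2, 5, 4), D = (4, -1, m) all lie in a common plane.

Coplanarity ⇔ det[AB; AC; AD] = 0.
Expanding, this is linear in m: (20)m + (-80) = 0.
So m = 4.

4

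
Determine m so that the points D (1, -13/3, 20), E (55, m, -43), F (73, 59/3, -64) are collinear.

41/3

Collinearity requires DE × DF = 0; each component is linear in m.
The x-component gives (-84)m + (1148) = 0, so m = 41/3.
The remaining components then also vanish.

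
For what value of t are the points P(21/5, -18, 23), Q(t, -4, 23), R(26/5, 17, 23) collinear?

Direction PR = (1, 35, 0). From the y-coordinate of Q, the parameter along the line is τ = (-4 − (-18))/35 = 2/5.
Then t = 21/5 + 2/5·(1) = 23/5.

23/5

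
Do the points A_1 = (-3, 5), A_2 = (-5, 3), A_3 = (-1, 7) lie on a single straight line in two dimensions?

A_1A_2 = (-2, -2), A_1A_3 = (2, 2).
Twice the signed area of △A_1A_2A_3 is (-2)(2) − (-2)(2) = 0.
The triangle is degenerate (zero area), so the points are collinear.

Yes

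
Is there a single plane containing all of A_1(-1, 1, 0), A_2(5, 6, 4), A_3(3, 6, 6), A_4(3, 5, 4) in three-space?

A normal to the plane through A_1, A_2, A_3 is n = A_1A_2 × A_1A_3 = (10, -20, 10).
The plane has equation n·P = -30. For A_4: n·A_4 = -30.
Equal, so A_4 lies in the plane and all four are coplanar.

Yes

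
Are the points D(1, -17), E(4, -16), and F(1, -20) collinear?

No

DE = (3, 1), DF = (0, -3).
If collinear, DF would be a scalar multiple of DE. But (3)·(-3) ≠ (1)·(0) (difference -9), so they are not parallel; the points are not collinear.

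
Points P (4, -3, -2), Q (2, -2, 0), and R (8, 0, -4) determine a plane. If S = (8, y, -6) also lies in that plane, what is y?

A normal to the plane is n = PQ × PR = (-8, 4, -10).
S lies in the plane iff n · PS = 0.
This gives (4)y + (20) = 0, so y = -5.

-5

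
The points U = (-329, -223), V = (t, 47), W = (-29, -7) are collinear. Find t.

46

Collinearity: (V − U) must be parallel to (W − U) = (300, 216).
Cross-multiplying the components: (t − (-329))·(216) = (270)·(300).
Solving gives t = 46.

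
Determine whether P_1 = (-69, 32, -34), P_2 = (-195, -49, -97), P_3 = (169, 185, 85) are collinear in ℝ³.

Yes

P_1P_2 = (-126, -81, -63), P_1P_3 = (238, 153, 119).
P_1P_2 × P_1P_3 = (0, 0, 0).
The cross product vanishes, so the three points are collinear.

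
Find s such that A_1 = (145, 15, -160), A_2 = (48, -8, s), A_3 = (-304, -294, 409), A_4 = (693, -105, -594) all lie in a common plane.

-60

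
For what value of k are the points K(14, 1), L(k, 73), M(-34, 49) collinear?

-58

Collinearity: (L − K) must be parallel to (M − K) = (-48, 48).
Cross-multiplying the components: (k − 14)·(48) = (72)·(-48).
Solving gives k = -58.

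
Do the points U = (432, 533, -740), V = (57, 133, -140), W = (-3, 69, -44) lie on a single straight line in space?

Yes

UV = (-375, -400, 600), UW = (-435, -464, 696).
UV × UW = (0, 0, 0).
The cross product vanishes, so the three points are collinear.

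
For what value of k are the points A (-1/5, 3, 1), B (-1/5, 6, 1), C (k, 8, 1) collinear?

Collinearity requires AB × AC = 0; each component is linear in k.
The z-component gives (-3)k + (-3/5) = 0, so k = -1/5.
The remaining components then also vanish.

-1/5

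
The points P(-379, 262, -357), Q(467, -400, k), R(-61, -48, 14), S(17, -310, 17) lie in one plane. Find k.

Coplanarity ⇔ det[PQ; PR; PS] = 0.
Expanding, this is linear in k: (-59136)k + (41809152) = 0.
So k = 707.

707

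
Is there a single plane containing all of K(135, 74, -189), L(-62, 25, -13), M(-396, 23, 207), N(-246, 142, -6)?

With K as base: KL = (-197, -49, 176), KM = (-531, -51, 396), KN = (-381, 68, 183).
KM × KN = (-36261, -53703, -55539).
KL · (KM × KN) = 0.
The scalar triple product vanishes, so the four points are coplanar.

Yes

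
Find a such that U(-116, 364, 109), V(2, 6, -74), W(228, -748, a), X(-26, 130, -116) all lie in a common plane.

-275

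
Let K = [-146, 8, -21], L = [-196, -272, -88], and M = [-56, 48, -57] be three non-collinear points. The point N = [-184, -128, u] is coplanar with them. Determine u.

-46

A normal to the plane is n = KL × KM = (12760, -7830, 23200).
N lies in the plane iff n · KN = 0.
This gives (23200)u + (1067200) = 0, so u = -46.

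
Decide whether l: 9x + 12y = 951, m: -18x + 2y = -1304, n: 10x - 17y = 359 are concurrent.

Yes

Lines aᵢx + bᵢy = cᵢ with pairwise distinct directions are concurrent exactly when det[aᵢ bᵢ cᵢ] = 0.
Here the determinant is 0.
It vanishes, so the lines are concurrent at (75, 23).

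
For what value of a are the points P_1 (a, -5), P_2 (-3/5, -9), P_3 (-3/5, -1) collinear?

Collinearity: (P_1 − P_2) must be parallel to (P_3 − P_2) = (0, 8).
Cross-multiplying the components: (a − (-3/5))·(8) = (4)·(0).
Solving gives a = -3/5.

-3/5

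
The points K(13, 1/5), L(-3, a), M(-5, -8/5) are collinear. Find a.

-7/5

Collinearity: (L − K) must be parallel to (M − K) = (-18, -9/5).
Cross-multiplying the components: (a − 1/5)·(-18) = (-16)·(-9/5).
Solving gives a = -7/5.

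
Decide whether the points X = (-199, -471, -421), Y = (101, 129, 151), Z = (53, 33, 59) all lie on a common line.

XY = (300, 600, 572), XZ = (252, 504, 480).
XY × XZ = (-288, 144, 0).
The cross product is nonzero, so the points do not lie on one line.

No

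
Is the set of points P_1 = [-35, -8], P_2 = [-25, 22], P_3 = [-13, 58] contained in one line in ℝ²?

Yes

P_1P_2 = (10, 30), P_1P_3 = (22, 66).
Checking proportionality: P_1P_3 = 11/5·P_1P_2, so the vectors are parallel and the points are collinear.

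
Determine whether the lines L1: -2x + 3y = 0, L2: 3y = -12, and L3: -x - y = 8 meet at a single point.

No

Lines aᵢx + bᵢy = cᵢ with pairwise distinct directions are concurrent exactly when det[aᵢ bᵢ cᵢ] = 0.
Here the determinant is 12.
Nonzero, so no common point exists.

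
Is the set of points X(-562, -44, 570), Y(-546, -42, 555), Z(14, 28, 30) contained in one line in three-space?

Yes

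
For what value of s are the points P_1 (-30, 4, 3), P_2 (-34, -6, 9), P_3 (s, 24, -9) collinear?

-22

Direction P_1P_2 = (-4, -10, 6). From the y-coordinate of P_3, the parameter along the line is τ = (24 − 4)/(-10) = -2.
Then s = (-30) + (-2)·(-4) = -22.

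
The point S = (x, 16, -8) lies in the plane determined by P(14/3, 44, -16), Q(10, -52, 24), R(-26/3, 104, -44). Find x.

-6

Coplanarity requires PQ · (PR × PS) = 0.
PQ = (16/3, -96, 40), PR = (-40/3, 60, -28); the triple product is linear in x with coefficient 288 and constant term 1728.
Setting it to zero: x = -6.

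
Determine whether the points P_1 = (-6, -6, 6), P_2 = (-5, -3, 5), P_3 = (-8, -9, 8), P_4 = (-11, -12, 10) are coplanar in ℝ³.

No

The four points are coplanar iff the 3×3 determinant with rows P_1P_2, P_1P_3, P_1P_4 is zero.
Rows: (1, 3, -1), (-2, -3, 2), (-5, -6, 4).
Expanding along the first row: (1)(0) − (3)(2) + (-1)(-3) = -3.
Nonzero ⇒ not coplanar.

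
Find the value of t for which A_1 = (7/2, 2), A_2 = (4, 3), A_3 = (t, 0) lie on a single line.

5/2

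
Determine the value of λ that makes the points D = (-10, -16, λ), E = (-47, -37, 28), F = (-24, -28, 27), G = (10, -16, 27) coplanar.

The points are coplanar iff DE · (DF × DG) = 0.
Expanding, this is linear in λ: (30)λ + (-570) = 0.
So λ = 19.

19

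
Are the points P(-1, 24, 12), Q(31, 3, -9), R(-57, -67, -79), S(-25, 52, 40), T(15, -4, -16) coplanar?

The plane through P, Q, R has normal n = PQ × PR = (0, 4088, -4088) and equation n·X = 49056.
Checking the remaining points: n·S = 49056, n·T = 49056.
All equal 49056, so all 5 points lie in one plane.

Yes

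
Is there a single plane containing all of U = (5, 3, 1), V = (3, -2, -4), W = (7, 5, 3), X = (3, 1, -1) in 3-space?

Yes

A normal to the plane through U, V, W is n = UV × UW = (0, -6, 6).
The plane has equation n·P = -12. For X: n·X = -12.
Equal, so X lies in the plane and all four are coplanar.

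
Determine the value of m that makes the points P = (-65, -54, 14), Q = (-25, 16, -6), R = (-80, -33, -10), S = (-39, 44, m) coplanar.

-34

Normal to plane PQR: n = (-1260, 1260, 1890); plane equation n·X = 40320.
Requiring n·S = 40320: (1890)m + (104580) = 40320.
So m = -34.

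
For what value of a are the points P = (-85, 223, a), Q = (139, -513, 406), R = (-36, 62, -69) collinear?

Direction QR = (-175, 575, -475). From the x-coordinate of P, the parameter along the line is τ = (-85 − 139)/(-175) = 32/25.
Then a = 406 + 32/25·(-475) = -202.

-202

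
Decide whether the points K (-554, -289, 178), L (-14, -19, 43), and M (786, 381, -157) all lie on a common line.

Yes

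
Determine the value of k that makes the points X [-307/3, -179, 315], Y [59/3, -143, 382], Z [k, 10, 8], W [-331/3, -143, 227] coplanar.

-43/3

Normal to plane XYW: n = (-5580, 10200, 4680); plane equation n·P = 219420.
Requiring n·Z = 219420: (-5580)k + (139440) = 219420.
So k = -43/3.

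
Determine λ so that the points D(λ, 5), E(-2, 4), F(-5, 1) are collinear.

-1

Collinearity: (D − E) must be parallel to (F − E) = (-3, -3).
Cross-multiplying the components: (λ − (-2))·(-3) = (1)·(-3).
Solving gives λ = -1.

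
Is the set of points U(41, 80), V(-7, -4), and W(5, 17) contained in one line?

Yes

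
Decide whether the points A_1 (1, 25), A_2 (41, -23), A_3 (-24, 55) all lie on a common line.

Yes

A_1A_2 = (40, -48), A_1A_3 = (-25, 30).
det[A_1A_2; A_1A_3] = (40)(30) − (-48)(-25) = 0.
The determinant is zero, so the points are collinear.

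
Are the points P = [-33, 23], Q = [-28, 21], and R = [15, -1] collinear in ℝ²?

PQ = (5, -2), PR = (48, -24).
det[PQ; PR] = (5)(-24) − (-2)(48) = -24.
The determinant is nonzero, so they are not collinear.

No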